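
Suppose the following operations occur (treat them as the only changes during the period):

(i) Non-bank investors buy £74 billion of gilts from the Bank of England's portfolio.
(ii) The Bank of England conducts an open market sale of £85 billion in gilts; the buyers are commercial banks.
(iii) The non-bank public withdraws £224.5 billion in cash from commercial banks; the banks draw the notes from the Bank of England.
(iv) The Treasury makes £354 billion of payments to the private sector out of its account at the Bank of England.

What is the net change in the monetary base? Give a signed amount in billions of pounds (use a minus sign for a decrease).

Bank of England balance sheet:
  Assets:      Securities −£159B
  Liabilities: Bank reserves −£29.5B, Currency in circulation +£224.5B, Government deposits −£354B
Monetary base = currency + reserves: +£224.5B + (−£29.5B) = +£195 billion.

+£195 billion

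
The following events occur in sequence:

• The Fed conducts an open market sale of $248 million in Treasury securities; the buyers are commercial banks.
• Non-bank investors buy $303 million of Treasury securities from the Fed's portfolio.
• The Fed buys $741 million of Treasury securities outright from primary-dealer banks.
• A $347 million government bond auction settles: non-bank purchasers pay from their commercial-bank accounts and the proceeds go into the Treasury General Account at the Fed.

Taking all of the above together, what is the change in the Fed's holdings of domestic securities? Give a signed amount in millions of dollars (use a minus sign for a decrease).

+$190 million

Fed balance sheet:
  Assets:      Securities +$190M
  Liabilities: Bank reserves −$157M, Government deposits +$347M
Commercial banking system:
  Assets:      Reserves at CB −$157M, Securities −$493M
  Liabilities: Checkable deposits −$650M
So the change in the Fed's holdings of domestic securities is +$190 million.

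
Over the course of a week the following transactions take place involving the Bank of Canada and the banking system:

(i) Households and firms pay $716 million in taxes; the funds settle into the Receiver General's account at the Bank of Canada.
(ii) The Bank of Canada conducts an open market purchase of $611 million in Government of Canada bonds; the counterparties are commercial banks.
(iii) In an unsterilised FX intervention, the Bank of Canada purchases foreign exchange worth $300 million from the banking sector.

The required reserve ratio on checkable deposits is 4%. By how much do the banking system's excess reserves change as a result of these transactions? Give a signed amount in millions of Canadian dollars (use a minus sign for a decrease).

+$223.64 million

Government account inflow $716 million: reserves −$716M, deposits −$716M.
OMO purchase (from banks) $611 million: reserves +$611M, deposits 0.
FX purchase $300 million: reserves +$300M, deposits 0.
Totals: Δreserves = +$195M, Δdeposits = −$716M.
Δrequired reserves = 4% × −$716M = −$28.64M.
Δexcess reserves = Δreserves − Δrequired = +$195M − (−$28.64M) = +$223.64 million.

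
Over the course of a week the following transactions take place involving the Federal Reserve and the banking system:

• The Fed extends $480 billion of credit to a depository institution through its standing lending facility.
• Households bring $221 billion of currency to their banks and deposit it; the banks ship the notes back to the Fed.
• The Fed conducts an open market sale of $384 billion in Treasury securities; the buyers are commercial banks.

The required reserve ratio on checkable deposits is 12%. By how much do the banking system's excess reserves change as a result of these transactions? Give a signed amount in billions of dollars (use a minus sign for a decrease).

+$290.48 billion

Discount-window loan $480 billion: reserves +$480B, deposits 0.
Currency deposit $221 billion: reserves +$221B, deposits +$221B.
OMO sale (to banks) $384 billion: reserves −$384B, deposits 0.
Totals: Δreserves = +$317B, Δdeposits = +$221B.
Δrequired reserves = 12% × +$221B = +$26.52B.
Δexcess reserves = Δreserves − Δrequired = +$317B − (+$26.52B) = +$290.48 billion.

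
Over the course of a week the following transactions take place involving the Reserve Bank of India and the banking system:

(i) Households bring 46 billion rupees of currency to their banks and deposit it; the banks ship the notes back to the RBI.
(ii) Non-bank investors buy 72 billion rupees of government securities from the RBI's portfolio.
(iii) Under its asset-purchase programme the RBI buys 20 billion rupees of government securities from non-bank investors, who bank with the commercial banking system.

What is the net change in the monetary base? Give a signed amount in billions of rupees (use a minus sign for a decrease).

-52 billion

Currency deposit 46 billion rupees: just a shift between currency and reserves — both are base money → 0.
Asset sale (to non-banks) 72 billion rupees: RBI balance sheet contracts → −72B.
Asset purchase (from non-banks) 20 billion rupees: RBI balance sheet expands → +20B.
Net: 0 − 72 + 20 = -52 billion.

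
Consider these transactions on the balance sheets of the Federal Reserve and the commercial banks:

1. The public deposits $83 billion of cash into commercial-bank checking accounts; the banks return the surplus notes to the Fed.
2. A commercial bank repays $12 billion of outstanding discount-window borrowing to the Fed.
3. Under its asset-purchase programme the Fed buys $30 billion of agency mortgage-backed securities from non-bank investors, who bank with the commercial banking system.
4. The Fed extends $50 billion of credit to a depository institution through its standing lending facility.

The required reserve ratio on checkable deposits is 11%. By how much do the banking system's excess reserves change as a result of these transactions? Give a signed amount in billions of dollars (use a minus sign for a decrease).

Currency deposit $83 billion: reserves +$83B, deposits +$83B.
Discount-window repayment $12 billion: reserves −$12B, deposits 0.
Asset purchase (from non-banks) $30 billion: reserves +$30B, deposits +$30B.
Discount-window loan $50 billion: reserves +$50B, deposits 0.
Totals: Δreserves = +$151B, Δdeposits = +$113B.
Δrequired reserves = 11% × +$113B = +$12.43B.
Δexcess reserves = Δreserves − Δrequired = +$151B − (+$12.43B) = +$138.57 billion.

+$138.57 billion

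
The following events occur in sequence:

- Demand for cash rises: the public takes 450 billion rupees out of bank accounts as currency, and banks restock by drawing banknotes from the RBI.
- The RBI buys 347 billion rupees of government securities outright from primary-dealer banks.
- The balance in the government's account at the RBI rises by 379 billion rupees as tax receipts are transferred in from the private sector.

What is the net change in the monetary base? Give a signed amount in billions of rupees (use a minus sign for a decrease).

RBI balance sheet:
  Assets:      Securities +347B
  Liabilities: Bank reserves −482B, Currency in circulation +450B, Government deposits +379B
Monetary base = currency + reserves: +450B + (−482B) = -32 billion.

-32 billion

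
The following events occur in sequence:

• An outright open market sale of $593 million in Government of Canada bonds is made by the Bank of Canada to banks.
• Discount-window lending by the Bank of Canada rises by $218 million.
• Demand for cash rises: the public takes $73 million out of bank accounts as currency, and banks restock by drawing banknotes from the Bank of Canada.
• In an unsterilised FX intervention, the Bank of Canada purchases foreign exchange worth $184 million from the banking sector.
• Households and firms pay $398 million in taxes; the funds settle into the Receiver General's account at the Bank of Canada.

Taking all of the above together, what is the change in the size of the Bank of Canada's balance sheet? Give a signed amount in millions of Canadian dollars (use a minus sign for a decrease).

-$191 million

OMO sale (to banks) $593 million: a Bank of Canada asset is shed → −$593M.
Discount-window loan $218 million: a Bank of Canada asset is acquired → +$218M.
Currency withdrawal $73 million: only the composition of liabilities changes → 0.
FX purchase $184 million: a Bank of Canada asset is acquired → +$184M.
Government account inflow $398 million: only the composition of liabilities changes → 0.
Net: −593 + 218 + 0 + 184 + 0 = -$191 million.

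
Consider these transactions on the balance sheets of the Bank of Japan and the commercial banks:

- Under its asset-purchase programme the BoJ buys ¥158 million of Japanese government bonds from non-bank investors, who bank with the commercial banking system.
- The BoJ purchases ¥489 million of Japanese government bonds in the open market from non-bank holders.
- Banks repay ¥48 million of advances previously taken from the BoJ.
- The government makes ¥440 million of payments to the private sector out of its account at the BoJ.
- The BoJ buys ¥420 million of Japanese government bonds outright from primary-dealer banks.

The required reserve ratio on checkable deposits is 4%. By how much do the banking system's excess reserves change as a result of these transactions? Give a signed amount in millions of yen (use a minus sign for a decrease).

+¥1415.52 million

Asset purchase (from non-banks) ¥158 million: reserves +¥158M, deposits +¥158M.
Asset purchase (from non-banks) ¥489 million: reserves +¥489M, deposits +¥489M.
Discount-window repayment ¥48 million: reserves −¥48M, deposits 0.
Government spending ¥440 million: reserves +¥440M, deposits +¥440M.
OMO purchase (from banks) ¥420 million: reserves +¥420M, deposits 0.
Totals: Δreserves = +¥1459M, Δdeposits = +¥1087M.
Δrequired reserves = 4% × +¥1087M = +¥43.48M.
Δexcess reserves = Δreserves − Δrequired = +¥1459M − (+¥43.48M) = +¥1415.52 million.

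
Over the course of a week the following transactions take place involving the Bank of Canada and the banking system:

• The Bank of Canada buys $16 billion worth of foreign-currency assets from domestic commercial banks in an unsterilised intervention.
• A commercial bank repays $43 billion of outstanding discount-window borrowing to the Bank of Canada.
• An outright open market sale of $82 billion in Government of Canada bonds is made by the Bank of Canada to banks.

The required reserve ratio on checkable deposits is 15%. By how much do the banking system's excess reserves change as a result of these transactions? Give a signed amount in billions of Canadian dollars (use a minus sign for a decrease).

-$109 billion

FX purchase $16 billion: reserves +$16B, deposits 0.
Discount-window repayment $43 billion: reserves −$43B, deposits 0.
OMO sale (to banks) $82 billion: reserves −$82B, deposits 0.
Totals: Δreserves = −$109B, Δdeposits = 0.
Δrequired reserves = 15% × 0 = 0.
Δexcess reserves = Δreserves − Δrequired = −$109B − (0) = -$109 billion.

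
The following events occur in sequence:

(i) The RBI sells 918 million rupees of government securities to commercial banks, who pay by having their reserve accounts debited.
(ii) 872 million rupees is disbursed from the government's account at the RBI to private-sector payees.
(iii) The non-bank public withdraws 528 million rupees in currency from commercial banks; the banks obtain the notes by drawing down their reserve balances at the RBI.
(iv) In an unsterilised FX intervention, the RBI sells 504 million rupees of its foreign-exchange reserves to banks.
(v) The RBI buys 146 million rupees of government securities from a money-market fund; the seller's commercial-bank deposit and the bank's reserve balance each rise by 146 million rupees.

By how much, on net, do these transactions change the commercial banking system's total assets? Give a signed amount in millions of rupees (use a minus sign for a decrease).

OMO sale (to banks) 918 million rupees: just an asset swap on bank balance sheets → 0.
Government spending 872 million rupees: bank balance sheets expand → +872M.
Currency withdrawal 528 million rupees: bank balance sheets shrink → −528M.
FX sale 504 million rupees: just an asset swap on bank balance sheets → 0.
Asset purchase (from non-banks) 146 million rupees: bank balance sheets expand → +146M.
Net: 0 + 872 − 528 + 0 + 146 = +490 million.

+490 million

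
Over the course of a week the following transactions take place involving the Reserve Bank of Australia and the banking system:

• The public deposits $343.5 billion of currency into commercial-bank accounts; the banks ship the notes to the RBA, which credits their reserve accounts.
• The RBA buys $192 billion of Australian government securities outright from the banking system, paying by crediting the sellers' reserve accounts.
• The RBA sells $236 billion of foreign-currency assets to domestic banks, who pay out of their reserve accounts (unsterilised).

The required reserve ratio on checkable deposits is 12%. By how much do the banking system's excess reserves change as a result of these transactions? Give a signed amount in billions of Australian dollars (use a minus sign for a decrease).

+$258.28 billion

Currency deposit $343.5 billion: reserves +$343.5B, deposits +$343.5B.
OMO purchase (from banks) $192 billion: reserves +$192B, deposits 0.
FX sale $236 billion: reserves −$236B, deposits 0.
Totals: Δreserves = +$299.5B, Δdeposits = +$343.5B.
Δrequired reserves = 12% × +$343.5B = +$41.22B.
Δexcess reserves = Δreserves − Δrequired = +$299.5B − (+$41.22B) = +$258.28 billion.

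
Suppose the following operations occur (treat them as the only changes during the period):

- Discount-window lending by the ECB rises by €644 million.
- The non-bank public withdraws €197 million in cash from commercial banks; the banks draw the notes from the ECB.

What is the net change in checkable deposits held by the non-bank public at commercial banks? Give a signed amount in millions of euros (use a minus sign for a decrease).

-€197 million

Discount-window loan €644 million: the counterparty is a bank, so public deposits are unchanged → 0.
Currency withdrawal €197 million: non-bank counterparties' bank balances fall → −€197M.
Net: 0 − 197 = -€197 million.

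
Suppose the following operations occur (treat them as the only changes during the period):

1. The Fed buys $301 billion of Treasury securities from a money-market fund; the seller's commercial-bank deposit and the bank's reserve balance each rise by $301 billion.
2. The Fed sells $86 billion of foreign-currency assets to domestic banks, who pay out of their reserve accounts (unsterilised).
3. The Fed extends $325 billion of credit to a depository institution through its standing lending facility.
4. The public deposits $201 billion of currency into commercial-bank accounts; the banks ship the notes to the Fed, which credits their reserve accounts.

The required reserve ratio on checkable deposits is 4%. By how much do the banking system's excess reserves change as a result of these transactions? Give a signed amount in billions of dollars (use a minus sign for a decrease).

+$720.92 billion

Asset purchase (from non-banks) $301 billion: reserves +$301B, deposits +$301B.
FX sale $86 billion: reserves −$86B, deposits 0.
Discount-window loan $325 billion: reserves +$325B, deposits 0.
Currency deposit $201 billion: reserves +$201B, deposits +$201B.
Totals: Δreserves = +$741B, Δdeposits = +$502B.
Δrequired reserves = 4% × +$502B = +$20.08B.
Δexcess reserves = Δreserves − Δrequired = +$741B − (+$20.08B) = +$720.92 billion.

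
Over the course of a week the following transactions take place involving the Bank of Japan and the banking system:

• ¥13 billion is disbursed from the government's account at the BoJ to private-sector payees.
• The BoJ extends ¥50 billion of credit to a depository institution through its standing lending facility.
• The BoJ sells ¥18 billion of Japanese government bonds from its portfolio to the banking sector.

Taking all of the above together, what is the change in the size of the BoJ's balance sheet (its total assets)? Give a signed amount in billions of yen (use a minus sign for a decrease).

+¥32 billion

Government spending ¥13 billion: only the composition of liabilities changes → 0.
Discount-window loan ¥50 billion: a BoJ asset is acquired → +¥50B.
OMO sale (to banks) ¥18 billion: a BoJ asset is shed → −¥18B.
Net: 0 + 50 − 18 = +¥32 billion.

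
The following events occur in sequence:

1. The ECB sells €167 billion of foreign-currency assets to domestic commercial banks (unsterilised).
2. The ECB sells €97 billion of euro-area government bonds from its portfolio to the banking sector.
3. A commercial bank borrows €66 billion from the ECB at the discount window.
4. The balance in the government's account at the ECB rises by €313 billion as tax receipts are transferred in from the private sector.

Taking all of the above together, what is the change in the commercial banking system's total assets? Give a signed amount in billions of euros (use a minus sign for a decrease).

-€247 billion

FX sale €167 billion: just an asset swap on bank balance sheets → 0.
OMO sale (to banks) €97 billion: just an asset swap on bank balance sheets → 0.
Discount-window loan €66 billion: bank balance sheets expand → +€66B.
Government account inflow €313 billion: bank balance sheets shrink → −€313B.
Net: 0 + 0 + 66 − 313 = -€247 billion.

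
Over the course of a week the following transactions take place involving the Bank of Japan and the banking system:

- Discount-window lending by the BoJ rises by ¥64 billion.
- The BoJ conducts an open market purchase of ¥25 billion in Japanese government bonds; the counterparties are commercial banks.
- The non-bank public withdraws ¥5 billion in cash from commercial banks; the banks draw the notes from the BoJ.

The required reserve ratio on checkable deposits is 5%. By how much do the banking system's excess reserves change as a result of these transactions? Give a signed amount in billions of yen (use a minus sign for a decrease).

Discount-window loan ¥64 billion: reserves +¥64B, deposits 0.
OMO purchase (from banks) ¥25 billion: reserves +¥25B, deposits 0.
Currency withdrawal ¥5 billion: reserves −¥5B, deposits −¥5B.
Totals: Δreserves = +¥84B, Δdeposits = −¥5B.
Δrequired reserves = 5% × −¥5B = −¥0.25B.
Δexcess reserves = Δreserves − Δrequired = +¥84B − (−¥0.25B) = +¥84.25 billion.

+¥84.25 billion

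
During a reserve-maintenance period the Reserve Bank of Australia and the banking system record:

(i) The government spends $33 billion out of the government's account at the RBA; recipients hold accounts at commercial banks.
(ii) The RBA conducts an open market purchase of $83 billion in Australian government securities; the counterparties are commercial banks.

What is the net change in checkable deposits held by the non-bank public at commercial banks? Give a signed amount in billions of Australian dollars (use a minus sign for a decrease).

+$33 billion

RBA balance sheet:
  Assets:      Securities +$83B
  Liabilities: Bank reserves +$116B, Government deposits −$33B
Commercial banking system:
  Assets:      Reserves at CB +$116B, Securities −$83B
  Liabilities: Checkable deposits +$33B
So the change in checkable deposits held by the non-bank public at commercial banks is +$33 billion.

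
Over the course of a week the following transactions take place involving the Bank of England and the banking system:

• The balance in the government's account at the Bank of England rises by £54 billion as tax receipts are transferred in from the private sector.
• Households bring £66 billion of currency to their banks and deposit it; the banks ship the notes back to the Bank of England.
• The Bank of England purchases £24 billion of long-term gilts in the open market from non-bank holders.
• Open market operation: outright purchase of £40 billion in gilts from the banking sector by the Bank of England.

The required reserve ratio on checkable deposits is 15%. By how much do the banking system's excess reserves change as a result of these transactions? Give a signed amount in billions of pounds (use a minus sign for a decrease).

Government account inflow £54 billion: reserves −£54B, deposits −£54B.
Currency deposit £66 billion: reserves +£66B, deposits +£66B.
Asset purchase (from non-banks) £24 billion: reserves +£24B, deposits +£24B.
OMO purchase (from banks) £40 billion: reserves +£40B, deposits 0.
Totals: Δreserves = +£76B, Δdeposits = +£36B.
Δrequired reserves = 15% × +£36B = +£5.4B.
Δexcess reserves = Δreserves − Δrequired = +£76B − (+£5.4B) = +£70.6 billion.

+£70.6 billion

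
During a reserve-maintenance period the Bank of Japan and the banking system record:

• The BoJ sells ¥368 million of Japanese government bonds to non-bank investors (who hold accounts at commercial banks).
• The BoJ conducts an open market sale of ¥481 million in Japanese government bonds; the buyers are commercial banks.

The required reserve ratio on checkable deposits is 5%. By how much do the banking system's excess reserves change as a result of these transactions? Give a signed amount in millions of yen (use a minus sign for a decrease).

Asset sale (to non-banks) ¥368 million: reserves −¥368M, deposits −¥368M.
OMO sale (to banks) ¥481 million: reserves −¥481M, deposits 0.
Totals: Δreserves = −¥849M, Δdeposits = −¥368M.
Δrequired reserves = 5% × −¥368M = −¥18.4M.
Δexcess reserves = Δreserves − Δrequired = −¥849M − (−¥18.4M) = -¥830.6 million.

-¥830.6 million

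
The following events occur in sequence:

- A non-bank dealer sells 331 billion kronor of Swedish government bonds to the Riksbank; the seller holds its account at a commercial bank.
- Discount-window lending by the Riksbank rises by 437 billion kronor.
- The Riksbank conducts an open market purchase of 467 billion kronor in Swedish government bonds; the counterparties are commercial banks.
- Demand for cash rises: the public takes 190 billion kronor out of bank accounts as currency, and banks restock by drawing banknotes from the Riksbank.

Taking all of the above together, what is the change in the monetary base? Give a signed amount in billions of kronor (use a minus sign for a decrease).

Riksbank balance sheet:
  Assets:      Securities +798B, Loans to banks +437B
  Liabilities: Bank reserves +1045B, Currency in circulation +190B
Commercial banking system:
  Assets:      Reserves at CB +1045B, Securities −467B
  Liabilities: Checkable deposits +141B, Borrowings from CB +437B
Monetary base = currency + reserves: +190B + (+1045B) = +1235 billion.

+1235 billion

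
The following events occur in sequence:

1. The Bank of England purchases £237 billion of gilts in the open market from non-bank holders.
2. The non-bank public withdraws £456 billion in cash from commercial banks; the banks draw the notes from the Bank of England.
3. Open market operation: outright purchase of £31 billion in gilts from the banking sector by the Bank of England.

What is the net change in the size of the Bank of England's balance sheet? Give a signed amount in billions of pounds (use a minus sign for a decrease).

Bank of England balance sheet:
  Assets:      Securities +£268B
  Liabilities: Bank reserves −£188B, Currency in circulation +£456B
Commercial banking system:
  Assets:      Reserves at CB −£188B, Securities −£31B
  Liabilities: Checkable deposits −£219B
Change in total Bank of England assets = +£268 billion.

+£268 billion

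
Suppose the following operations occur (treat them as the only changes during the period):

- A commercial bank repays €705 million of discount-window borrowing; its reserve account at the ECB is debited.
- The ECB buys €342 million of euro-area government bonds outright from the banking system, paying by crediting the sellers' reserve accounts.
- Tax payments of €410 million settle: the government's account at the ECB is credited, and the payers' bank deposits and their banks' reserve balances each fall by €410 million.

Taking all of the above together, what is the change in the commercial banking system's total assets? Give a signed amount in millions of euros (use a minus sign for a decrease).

-€1115 million

Discount-window repayment €705 million: bank balance sheets shrink → −€705M.
OMO purchase (from banks) €342 million: just an asset swap on bank balance sheets → 0.
Government account inflow €410 million: bank balance sheets shrink → −€410M.
Net: −705 + 0 − 410 = -€1115 million.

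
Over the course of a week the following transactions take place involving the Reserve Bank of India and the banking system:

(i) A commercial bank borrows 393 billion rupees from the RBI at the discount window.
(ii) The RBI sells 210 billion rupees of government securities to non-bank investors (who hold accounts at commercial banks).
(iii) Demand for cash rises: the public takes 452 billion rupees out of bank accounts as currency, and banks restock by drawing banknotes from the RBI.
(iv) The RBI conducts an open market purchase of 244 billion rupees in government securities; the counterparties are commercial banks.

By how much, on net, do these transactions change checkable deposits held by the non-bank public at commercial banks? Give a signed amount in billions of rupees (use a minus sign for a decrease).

-662 billion

Discount-window loan 393 billion rupees: the counterparty is a bank, so public deposits are unchanged → 0.
Asset sale (to non-banks) 210 billion rupees: non-bank counterparties' bank balances fall → −210B.
Currency withdrawal 452 billion rupees: non-bank counterparties' bank balances fall → −452B.
OMO purchase (from banks) 244 billion rupees: the counterparty is a bank, so public deposits are unchanged → 0.
Net: 0 − 210 − 452 + 0 = -662 billion.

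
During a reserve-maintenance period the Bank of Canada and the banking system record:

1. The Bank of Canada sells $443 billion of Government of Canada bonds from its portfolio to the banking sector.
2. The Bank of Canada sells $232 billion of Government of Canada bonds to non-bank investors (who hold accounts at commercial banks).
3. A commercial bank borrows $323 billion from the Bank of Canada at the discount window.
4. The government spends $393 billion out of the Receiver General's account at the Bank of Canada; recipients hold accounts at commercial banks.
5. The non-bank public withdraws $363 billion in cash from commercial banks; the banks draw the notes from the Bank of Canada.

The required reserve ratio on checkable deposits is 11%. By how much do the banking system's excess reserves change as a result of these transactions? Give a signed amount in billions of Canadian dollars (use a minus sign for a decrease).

OMO sale (to banks) $443 billion: reserves −$443B, deposits 0.
Asset sale (to non-banks) $232 billion: reserves −$232B, deposits −$232B.
Discount-window loan $323 billion: reserves +$323B, deposits 0.
Government spending $393 billion: reserves +$393B, deposits +$393B.
Currency withdrawal $363 billion: reserves −$363B, deposits −$363B.
Totals: Δreserves = −$322B, Δdeposits = −$202B.
Δrequired reserves = 11% × −$202B = −$22.22B.
Δexcess reserves = Δreserves − Δrequired = −$322B − (−$22.22B) = -$299.78 billion.

-$299.78 billion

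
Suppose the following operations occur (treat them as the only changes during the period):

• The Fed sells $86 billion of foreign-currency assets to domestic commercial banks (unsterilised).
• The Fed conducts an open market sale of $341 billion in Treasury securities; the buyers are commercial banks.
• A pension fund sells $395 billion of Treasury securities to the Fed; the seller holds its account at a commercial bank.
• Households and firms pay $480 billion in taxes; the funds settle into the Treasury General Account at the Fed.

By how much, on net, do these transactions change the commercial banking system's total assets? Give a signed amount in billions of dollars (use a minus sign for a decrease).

Fed balance sheet:
  Assets:      Securities +$54B, Foreign assets −$86B
  Liabilities: Bank reserves −$512B, Government deposits +$480B
Commercial banking system:
  Assets:      Reserves at CB −$512B, Securities +$341B, Foreign assets +$86B
  Liabilities: Checkable deposits −$85B
Change in total bank assets = -$85 billion.

-$85 billion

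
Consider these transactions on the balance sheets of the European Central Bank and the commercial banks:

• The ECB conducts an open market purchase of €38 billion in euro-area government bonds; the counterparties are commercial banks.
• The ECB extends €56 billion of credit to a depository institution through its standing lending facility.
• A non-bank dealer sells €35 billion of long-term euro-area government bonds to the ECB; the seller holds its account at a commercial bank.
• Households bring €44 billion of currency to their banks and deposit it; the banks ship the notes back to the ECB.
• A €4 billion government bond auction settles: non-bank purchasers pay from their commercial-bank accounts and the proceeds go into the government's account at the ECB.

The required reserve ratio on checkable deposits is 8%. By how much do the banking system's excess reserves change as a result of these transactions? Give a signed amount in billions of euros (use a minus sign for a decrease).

+€163 billion

OMO purchase (from banks) €38 billion: reserves +€38B, deposits 0.
Discount-window loan €56 billion: reserves +€56B, deposits 0.
Asset purchase (from non-banks) €35 billion: reserves +€35B, deposits +€35B.
Currency deposit €44 billion: reserves +€44B, deposits +€44B.
Government account inflow €4 billion: reserves −€4B, deposits −€4B.
Totals: Δreserves = +€169B, Δdeposits = +€75B.
Δrequired reserves = 8% × +€75B = +€6B.
Δexcess reserves = Δreserves − Δrequired = +€169B − (+€6B) = +€163 billion.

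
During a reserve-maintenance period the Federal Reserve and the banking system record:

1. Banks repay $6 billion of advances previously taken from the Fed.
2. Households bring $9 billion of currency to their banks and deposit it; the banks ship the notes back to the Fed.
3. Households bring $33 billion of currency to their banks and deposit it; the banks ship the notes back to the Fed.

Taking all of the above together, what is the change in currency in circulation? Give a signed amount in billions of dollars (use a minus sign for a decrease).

-$42 billion

Fed balance sheet:
  Assets:      Loans to banks −$6B
  Liabilities: Bank reserves +$36B, Currency in circulation −$42B
Commercial banking system:
  Assets:      Reserves at CB +$36B
  Liabilities: Checkable deposits +$42B, Borrowings from CB −$6B
So the change in currency in circulation is -$42 billion.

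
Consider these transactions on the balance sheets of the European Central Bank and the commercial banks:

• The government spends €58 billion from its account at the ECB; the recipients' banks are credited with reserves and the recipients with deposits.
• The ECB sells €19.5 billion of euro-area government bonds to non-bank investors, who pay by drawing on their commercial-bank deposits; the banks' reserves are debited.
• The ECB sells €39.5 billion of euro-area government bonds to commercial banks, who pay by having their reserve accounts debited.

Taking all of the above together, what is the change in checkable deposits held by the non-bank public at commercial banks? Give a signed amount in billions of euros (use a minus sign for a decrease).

ECB balance sheet:
  Assets:      Securities −€59B
  Liabilities: Bank reserves −€1B, Government deposits −€58B
Commercial banking system:
  Assets:      Reserves at CB −€1B, Securities +€39.5B
  Liabilities: Checkable deposits +€38.5B
So the change in checkable deposits held by the non-bank public at commercial banks is +€38.5 billion.

+€38.5 billion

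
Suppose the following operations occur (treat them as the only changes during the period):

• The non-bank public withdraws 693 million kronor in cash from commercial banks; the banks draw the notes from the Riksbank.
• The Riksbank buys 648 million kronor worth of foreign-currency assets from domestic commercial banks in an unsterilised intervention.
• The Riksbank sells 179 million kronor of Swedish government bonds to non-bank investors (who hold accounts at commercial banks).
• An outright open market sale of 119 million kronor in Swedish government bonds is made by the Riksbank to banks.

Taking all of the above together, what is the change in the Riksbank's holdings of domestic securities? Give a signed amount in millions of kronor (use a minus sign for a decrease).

-298 million

Riksbank balance sheet:
  Assets:      Securities −298M, Foreign assets +648M
  Liabilities: Bank reserves −343M, Currency in circulation +693M
So the change in the Riksbank's holdings of domestic securities is -298 million.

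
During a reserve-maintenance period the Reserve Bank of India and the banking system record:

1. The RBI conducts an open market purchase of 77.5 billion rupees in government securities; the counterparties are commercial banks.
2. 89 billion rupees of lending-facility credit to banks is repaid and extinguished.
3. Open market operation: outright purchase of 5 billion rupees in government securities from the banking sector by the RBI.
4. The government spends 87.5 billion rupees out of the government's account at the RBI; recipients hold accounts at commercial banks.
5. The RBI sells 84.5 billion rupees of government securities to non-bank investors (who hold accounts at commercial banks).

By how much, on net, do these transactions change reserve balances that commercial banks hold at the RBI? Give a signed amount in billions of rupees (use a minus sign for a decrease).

RBI balance sheet:
  Assets:      Securities −2B, Loans to banks −89B
  Liabilities: Bank reserves −3.5B, Government deposits −87.5B
So the change in reserve balances that commercial banks hold at the RBI is -3.5 billion.

-3.5 billion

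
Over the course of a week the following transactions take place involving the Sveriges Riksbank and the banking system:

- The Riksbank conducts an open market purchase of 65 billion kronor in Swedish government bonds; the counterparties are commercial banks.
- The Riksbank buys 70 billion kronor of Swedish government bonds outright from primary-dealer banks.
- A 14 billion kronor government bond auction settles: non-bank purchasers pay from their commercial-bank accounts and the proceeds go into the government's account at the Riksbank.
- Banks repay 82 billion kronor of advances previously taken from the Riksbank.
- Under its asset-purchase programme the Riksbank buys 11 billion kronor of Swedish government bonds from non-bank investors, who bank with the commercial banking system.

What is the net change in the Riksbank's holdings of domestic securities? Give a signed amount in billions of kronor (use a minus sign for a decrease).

Riksbank balance sheet:
  Assets:      Securities +146B, Loans to banks −82B
  Liabilities: Bank reserves +50B, Government deposits +14B
So the change in the Riksbank's holdings of domestic securities is +146 billion.

+146 billion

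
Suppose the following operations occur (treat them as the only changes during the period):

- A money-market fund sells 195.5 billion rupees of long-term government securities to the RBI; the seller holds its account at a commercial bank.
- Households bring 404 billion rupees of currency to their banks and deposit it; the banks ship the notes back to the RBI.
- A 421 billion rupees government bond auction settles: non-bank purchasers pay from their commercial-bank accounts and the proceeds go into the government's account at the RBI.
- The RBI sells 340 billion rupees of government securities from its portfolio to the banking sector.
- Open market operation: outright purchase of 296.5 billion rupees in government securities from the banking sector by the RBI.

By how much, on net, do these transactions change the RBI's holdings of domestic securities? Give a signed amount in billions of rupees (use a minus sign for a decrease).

Asset purchase (from non-banks) 195.5 billion rupees: securities added to the RBI's portfolio → +195.5B.
Currency deposit 404 billion rupees: the RBI's securities portfolio is untouched → 0.
Government account inflow 421 billion rupees: the RBI's securities portfolio is untouched → 0.
OMO sale (to banks) 340 billion rupees: securities removed from the RBI's portfolio → −340B.
OMO purchase (from banks) 296.5 billion rupees: securities added to the RBI's portfolio → +296.5B.
Net: 195.5 + 0 + 0 − 340 + 296.5 = +152 billion.

+152 billion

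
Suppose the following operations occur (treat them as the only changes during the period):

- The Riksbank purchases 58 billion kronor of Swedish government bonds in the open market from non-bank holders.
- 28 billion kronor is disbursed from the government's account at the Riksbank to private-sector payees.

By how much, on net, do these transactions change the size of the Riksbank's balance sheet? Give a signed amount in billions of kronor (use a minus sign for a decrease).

Riksbank balance sheet:
  Assets:      Securities +58B
  Liabilities: Bank reserves +86B, Government deposits −28B
Commercial banking system:
  Assets:      Reserves at CB +86B
  Liabilities: Checkable deposits +86B
Change in total Riksbank assets = +58 billion.

+58 billion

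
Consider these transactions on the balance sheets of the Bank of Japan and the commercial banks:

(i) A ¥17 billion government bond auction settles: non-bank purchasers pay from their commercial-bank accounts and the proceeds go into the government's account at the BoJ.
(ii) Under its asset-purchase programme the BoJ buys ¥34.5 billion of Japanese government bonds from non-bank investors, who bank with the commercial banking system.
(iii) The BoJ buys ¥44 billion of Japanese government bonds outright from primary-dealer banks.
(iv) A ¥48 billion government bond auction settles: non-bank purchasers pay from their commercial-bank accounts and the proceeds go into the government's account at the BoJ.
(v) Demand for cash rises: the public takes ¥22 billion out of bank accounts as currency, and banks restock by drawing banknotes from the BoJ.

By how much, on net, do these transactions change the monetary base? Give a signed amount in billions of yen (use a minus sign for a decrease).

BoJ balance sheet:
  Assets:      Securities +¥78.5B
  Liabilities: Bank reserves −¥8.5B, Currency in circulation +¥22B, Government deposits +¥65B
Monetary base = currency + reserves: +¥22B + (−¥8.5B) = +¥13.5 billion.

+¥13.5 billion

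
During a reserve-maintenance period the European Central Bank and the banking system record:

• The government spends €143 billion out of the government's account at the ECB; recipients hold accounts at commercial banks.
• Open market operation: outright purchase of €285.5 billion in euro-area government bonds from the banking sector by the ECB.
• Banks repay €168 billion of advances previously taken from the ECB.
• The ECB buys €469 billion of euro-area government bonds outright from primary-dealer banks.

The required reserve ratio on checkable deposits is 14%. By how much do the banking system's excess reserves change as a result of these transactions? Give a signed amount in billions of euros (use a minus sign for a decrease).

Government spending €143 billion: reserves +€143B, deposits +€143B.
OMO purchase (from banks) €285.5 billion: reserves +€285.5B, deposits 0.
Discount-window repayment €168 billion: reserves −€168B, deposits 0.
OMO purchase (from banks) €469 billion: reserves +€469B, deposits 0.
Totals: Δreserves = +€729.5B, Δdeposits = +€143B.
Δrequired reserves = 14% × +€143B = +€20.02B.
Δexcess reserves = Δreserves − Δrequired = +€729.5B − (+€20.02B) = +€709.48 billion.

+€709.48 billion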